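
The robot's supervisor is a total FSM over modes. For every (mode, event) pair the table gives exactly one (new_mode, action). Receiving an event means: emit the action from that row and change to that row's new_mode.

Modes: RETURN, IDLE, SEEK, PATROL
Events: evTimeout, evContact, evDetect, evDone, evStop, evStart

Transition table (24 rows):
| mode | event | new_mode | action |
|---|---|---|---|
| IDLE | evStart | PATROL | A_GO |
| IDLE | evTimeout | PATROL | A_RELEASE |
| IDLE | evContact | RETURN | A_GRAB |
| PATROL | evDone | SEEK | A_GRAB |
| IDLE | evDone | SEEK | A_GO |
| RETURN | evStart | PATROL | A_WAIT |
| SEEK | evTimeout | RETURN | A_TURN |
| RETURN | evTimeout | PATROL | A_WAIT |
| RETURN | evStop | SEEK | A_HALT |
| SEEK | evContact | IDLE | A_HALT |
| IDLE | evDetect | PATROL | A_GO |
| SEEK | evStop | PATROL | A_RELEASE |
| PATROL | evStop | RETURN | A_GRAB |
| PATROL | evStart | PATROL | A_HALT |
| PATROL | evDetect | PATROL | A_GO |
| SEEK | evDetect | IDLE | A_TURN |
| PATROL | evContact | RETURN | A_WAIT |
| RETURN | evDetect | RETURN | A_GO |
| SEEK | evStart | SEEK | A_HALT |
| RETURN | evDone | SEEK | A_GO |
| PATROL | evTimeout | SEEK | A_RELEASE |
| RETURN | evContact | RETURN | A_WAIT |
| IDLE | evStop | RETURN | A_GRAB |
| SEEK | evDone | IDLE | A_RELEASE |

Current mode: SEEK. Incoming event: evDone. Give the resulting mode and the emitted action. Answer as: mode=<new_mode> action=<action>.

current mode = SEEK; filter table to that mode:
  (SEEK, evTimeout) → (RETURN, A_TURN)
  (SEEK, evContact) → (IDLE, A_HALT)
  (SEEK, evStop) → (PATROL, A_RELEASE)
  (SEEK, evDetect) → (IDLE, A_TURN)
  (SEEK, evStart) → (SEEK, A_HALT)
  (SEEK, evDone) → (IDLE, A_RELEASE)  ← event matches
event = evDone selects (IDLE, A_RELEASE)

mode=IDLE action=A_RELEASE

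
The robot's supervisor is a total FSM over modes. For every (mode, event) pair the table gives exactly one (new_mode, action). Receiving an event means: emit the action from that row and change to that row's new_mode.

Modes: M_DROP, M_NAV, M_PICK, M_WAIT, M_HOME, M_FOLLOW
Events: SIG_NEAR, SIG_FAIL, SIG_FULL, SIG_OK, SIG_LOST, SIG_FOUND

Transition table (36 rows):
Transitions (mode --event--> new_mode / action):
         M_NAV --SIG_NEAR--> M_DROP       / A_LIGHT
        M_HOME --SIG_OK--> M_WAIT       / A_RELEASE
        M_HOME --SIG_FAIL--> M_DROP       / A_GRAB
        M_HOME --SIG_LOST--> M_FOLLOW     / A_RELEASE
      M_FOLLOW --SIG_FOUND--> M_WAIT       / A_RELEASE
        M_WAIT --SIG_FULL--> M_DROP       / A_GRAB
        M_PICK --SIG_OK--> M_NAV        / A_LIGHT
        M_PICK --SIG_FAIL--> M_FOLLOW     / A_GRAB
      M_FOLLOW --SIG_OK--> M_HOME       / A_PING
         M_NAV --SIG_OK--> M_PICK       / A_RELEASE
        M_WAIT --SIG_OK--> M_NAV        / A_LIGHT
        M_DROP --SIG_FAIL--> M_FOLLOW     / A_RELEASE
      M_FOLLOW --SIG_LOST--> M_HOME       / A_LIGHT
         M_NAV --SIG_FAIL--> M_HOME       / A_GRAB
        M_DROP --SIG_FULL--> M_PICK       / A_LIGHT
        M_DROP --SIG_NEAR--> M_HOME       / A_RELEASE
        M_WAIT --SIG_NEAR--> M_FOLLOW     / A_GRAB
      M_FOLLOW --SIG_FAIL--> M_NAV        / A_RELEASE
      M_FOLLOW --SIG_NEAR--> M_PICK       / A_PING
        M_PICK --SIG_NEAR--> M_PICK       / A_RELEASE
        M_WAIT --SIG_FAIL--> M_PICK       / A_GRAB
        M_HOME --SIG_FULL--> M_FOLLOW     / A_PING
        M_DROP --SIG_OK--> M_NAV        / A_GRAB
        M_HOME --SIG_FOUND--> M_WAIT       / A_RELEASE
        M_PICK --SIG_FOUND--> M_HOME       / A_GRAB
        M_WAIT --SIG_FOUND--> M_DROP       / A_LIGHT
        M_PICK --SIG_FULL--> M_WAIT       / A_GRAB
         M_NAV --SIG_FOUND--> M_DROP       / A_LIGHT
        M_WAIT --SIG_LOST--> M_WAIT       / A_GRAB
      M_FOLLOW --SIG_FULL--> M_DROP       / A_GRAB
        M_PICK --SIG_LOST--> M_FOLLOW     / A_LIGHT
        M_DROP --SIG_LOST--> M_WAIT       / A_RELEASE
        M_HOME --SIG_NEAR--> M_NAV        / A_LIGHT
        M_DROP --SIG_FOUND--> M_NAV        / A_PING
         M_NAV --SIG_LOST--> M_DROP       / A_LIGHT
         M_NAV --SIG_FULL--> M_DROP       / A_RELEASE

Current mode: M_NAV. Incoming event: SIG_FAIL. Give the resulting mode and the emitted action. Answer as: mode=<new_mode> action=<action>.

mode=M_HOME action=A_GRAB

current mode = M_NAV; filter table to that mode:
  (M_NAV, SIG_NEAR) → (M_DROP, A_LIGHT)
  (M_NAV, SIG_OK) → (M_PICK, A_RELEASE)
  (M_NAV, SIG_FAIL) → (M_HOME, A_GRAB)  ← event matches
  (M_NAV, SIG_FOUND) → (M_DROP, A_LIGHT)
  (M_NAV, SIG_LOST) → (M_DROP, A_LIGHT)
  (M_NAV, SIG_FULL) → (M_DROP, A_RELEASE)
event = SIG_FAIL selects (M_HOME, A_GRAB)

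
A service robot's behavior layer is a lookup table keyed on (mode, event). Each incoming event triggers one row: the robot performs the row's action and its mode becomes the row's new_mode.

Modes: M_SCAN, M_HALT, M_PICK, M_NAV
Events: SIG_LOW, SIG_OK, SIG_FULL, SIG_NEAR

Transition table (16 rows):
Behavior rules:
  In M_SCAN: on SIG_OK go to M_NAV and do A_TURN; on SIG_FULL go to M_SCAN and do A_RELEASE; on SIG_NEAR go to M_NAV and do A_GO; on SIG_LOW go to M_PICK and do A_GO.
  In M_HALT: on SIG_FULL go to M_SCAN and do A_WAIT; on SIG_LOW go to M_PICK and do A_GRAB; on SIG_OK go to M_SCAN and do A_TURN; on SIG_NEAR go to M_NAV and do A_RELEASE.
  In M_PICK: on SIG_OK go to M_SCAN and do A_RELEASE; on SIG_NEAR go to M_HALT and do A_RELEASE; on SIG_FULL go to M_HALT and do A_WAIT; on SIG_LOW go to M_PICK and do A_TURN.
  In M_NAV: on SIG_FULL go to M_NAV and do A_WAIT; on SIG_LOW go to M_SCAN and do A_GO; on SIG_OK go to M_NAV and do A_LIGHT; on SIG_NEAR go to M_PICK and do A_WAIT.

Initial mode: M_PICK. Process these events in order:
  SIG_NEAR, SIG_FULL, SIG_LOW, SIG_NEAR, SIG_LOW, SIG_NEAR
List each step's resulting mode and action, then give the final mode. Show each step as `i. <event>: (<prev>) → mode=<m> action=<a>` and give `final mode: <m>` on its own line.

final mode: M_HALT

1. SIG_NEAR: (M_PICK) → mode=M_HALT action=A_RELEASE
2. SIG_FULL: (M_HALT) → mode=M_SCAN action=A_WAIT
3. SIG_LOW: (M_SCAN) → mode=M_PICK action=A_GO
4. SIG_NEAR: (M_PICK) → mode=M_HALT action=A_RELEASE
5. SIG_LOW: (M_HALT) → mode=M_PICK action=A_GRAB
6. SIG_NEAR: (M_PICK) → mode=M_HALT action=A_RELEASE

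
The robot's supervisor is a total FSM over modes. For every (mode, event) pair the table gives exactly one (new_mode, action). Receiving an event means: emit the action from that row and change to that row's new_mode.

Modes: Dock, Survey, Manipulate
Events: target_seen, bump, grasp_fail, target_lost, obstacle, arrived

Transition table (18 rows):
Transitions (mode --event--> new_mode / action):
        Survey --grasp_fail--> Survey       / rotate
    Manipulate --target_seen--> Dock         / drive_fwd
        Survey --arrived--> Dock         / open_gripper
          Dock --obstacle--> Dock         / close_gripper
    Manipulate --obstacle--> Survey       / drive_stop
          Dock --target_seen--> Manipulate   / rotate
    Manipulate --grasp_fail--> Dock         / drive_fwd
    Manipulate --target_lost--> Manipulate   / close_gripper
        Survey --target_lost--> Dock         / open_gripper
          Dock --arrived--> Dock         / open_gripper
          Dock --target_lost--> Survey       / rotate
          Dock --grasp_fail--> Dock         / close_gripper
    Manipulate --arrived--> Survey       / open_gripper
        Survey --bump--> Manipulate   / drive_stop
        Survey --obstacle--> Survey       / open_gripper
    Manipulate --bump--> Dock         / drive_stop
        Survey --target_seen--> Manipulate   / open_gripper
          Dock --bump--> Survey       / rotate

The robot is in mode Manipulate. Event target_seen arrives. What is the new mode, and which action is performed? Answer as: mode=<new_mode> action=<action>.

current mode = Manipulate; filter table to that mode:
  (Manipulate, target_seen) → (Dock, drive_fwd)  ← event matches
  (Manipulate, obstacle) → (Survey, drive_stop)
  (Manipulate, grasp_fail) → (Dock, drive_fwd)
  (Manipulate, target_lost) → (Manipulate, close_gripper)
  (Manipulate, arrived) → (Survey, open_gripper)
  (Manipulate, bump) → (Dock, drive_stop)
event = target_seen selects (Dock, drive_fwd)

mode=Dock action=drive_fwd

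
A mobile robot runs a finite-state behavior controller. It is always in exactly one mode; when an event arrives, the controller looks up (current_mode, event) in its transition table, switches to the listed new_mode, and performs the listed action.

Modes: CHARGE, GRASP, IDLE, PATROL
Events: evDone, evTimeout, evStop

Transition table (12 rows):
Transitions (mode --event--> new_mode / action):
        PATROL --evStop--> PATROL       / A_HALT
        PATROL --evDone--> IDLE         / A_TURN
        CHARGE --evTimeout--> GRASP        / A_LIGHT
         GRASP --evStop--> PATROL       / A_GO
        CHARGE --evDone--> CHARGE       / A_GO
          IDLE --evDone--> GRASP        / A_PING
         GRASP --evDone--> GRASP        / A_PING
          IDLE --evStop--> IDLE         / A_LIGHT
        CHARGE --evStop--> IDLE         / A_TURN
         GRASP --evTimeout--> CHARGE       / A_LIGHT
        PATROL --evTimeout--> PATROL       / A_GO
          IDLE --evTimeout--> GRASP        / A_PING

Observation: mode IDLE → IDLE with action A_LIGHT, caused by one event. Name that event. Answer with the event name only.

try evDone: (IDLE, evDone) → (GRASP, A_PING)
try evTimeout: (IDLE, evTimeout) → (GRASP, A_PING)
try evStop: (IDLE, evStop) → (IDLE, A_LIGHT)  ← matches

evStop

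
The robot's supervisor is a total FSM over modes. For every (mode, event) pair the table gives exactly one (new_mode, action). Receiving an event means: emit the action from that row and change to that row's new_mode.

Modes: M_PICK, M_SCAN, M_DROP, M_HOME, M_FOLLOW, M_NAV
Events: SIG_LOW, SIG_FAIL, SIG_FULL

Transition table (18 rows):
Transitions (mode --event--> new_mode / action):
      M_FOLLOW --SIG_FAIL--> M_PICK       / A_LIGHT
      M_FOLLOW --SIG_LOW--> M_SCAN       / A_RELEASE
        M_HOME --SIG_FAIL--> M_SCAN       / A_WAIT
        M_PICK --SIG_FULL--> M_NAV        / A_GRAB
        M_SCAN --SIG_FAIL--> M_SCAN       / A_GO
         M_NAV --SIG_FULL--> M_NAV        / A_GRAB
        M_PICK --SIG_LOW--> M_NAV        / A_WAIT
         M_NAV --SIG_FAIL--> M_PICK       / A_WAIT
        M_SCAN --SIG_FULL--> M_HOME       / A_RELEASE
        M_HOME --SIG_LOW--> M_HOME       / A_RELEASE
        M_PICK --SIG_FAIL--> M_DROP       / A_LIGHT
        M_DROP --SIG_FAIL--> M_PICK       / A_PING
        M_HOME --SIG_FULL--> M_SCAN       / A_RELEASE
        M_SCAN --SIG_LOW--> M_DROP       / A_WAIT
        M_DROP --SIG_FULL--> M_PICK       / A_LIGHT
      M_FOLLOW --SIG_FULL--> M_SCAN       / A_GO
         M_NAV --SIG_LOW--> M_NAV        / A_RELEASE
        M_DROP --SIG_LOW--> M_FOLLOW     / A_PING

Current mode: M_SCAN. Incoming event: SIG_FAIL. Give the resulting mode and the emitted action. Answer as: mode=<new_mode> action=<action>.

current mode = M_SCAN; filter table to that mode:
  (M_SCAN, SIG_FAIL) → (M_SCAN, A_GO)  ← event matches
  (M_SCAN, SIG_FULL) → (M_HOME, A_RELEASE)
  (M_SCAN, SIG_LOW) → (M_DROP, A_WAIT)
event = SIG_FAIL selects (M_SCAN, A_GO)

mode=M_SCAN action=A_GO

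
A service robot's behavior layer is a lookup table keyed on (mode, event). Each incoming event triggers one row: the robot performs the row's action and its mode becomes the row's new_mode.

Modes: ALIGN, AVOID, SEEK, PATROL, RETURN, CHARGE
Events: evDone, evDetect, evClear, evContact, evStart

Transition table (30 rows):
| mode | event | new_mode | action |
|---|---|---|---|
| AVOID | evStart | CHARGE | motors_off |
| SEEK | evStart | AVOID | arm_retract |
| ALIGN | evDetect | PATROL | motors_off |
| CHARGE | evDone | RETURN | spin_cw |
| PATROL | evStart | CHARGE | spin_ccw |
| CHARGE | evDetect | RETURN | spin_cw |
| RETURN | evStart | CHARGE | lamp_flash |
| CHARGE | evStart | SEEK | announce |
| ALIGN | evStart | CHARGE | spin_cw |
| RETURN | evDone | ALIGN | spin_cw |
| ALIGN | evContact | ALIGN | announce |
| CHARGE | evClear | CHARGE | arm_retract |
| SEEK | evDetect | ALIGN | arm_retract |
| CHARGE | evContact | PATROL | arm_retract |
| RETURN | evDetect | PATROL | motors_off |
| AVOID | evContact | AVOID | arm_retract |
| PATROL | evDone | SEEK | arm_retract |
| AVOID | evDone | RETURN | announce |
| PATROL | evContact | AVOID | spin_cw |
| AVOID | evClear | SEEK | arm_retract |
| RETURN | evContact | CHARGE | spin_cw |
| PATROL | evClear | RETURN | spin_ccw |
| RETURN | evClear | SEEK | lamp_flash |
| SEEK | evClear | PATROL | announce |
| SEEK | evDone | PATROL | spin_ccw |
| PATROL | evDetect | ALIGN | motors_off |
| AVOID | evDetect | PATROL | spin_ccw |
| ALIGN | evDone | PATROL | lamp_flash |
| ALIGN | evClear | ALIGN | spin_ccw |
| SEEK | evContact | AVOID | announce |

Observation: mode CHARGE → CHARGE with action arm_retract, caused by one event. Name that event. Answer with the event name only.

try evDone: (CHARGE, evDone) → (RETURN, spin_cw)
try evDetect: (CHARGE, evDetect) → (RETURN, spin_cw)
try evClear: (CHARGE, evClear) → (CHARGE, arm_retract)  ← matches
try evContact: (CHARGE, evContact) → (PATROL, arm_retract)
try evStart: (CHARGE, evStart) → (SEEK, announce)

evClear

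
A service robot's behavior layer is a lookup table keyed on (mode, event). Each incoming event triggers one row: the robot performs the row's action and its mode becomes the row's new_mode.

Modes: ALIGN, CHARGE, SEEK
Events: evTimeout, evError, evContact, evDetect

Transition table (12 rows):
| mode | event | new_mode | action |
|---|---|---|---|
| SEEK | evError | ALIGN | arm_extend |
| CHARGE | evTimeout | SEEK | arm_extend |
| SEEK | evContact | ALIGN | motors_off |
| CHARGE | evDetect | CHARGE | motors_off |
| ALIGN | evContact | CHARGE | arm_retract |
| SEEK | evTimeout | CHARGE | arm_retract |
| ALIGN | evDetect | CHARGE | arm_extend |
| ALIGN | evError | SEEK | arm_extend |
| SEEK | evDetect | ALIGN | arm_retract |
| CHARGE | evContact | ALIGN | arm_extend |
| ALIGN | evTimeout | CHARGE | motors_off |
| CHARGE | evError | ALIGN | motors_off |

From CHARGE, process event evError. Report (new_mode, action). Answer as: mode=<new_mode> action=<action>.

mode=ALIGN action=motors_off

current mode = CHARGE; filter table to that mode:
  (CHARGE, evTimeout) → (SEEK, arm_extend)
  (CHARGE, evDetect) → (CHARGE, motors_off)
  (CHARGE, evContact) → (ALIGN, arm_extend)
  (CHARGE, evError) → (ALIGN, motors_off)  ← event matches
event = evError selects (ALIGN, motors_off)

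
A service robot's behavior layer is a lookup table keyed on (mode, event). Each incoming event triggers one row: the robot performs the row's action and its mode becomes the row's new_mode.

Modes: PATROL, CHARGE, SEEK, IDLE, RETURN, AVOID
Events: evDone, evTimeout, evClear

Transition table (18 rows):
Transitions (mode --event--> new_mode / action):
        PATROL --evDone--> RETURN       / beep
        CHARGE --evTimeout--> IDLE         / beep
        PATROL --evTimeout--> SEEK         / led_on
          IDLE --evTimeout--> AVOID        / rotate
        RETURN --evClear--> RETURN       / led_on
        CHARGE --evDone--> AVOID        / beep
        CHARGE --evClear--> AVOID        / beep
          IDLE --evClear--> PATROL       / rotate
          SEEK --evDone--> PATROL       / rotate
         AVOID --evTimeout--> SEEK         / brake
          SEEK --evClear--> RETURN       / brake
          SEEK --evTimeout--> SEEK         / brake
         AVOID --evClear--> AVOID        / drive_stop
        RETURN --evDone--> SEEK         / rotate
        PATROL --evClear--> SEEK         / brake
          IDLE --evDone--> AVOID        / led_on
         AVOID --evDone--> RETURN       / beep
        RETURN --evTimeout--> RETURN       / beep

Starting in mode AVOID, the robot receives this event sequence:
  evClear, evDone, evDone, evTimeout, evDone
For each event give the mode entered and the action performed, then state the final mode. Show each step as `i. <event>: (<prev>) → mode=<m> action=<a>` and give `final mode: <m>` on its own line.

final mode: PATROL

1. evClear: (AVOID) → mode=AVOID action=drive_stop
2. evDone: (AVOID) → mode=RETURN action=beep
3. evDone: (RETURN) → mode=SEEK action=rotate
4. evTimeout: (SEEK) → mode=SEEK action=brake
5. evDone: (SEEK) → mode=PATROL action=rotate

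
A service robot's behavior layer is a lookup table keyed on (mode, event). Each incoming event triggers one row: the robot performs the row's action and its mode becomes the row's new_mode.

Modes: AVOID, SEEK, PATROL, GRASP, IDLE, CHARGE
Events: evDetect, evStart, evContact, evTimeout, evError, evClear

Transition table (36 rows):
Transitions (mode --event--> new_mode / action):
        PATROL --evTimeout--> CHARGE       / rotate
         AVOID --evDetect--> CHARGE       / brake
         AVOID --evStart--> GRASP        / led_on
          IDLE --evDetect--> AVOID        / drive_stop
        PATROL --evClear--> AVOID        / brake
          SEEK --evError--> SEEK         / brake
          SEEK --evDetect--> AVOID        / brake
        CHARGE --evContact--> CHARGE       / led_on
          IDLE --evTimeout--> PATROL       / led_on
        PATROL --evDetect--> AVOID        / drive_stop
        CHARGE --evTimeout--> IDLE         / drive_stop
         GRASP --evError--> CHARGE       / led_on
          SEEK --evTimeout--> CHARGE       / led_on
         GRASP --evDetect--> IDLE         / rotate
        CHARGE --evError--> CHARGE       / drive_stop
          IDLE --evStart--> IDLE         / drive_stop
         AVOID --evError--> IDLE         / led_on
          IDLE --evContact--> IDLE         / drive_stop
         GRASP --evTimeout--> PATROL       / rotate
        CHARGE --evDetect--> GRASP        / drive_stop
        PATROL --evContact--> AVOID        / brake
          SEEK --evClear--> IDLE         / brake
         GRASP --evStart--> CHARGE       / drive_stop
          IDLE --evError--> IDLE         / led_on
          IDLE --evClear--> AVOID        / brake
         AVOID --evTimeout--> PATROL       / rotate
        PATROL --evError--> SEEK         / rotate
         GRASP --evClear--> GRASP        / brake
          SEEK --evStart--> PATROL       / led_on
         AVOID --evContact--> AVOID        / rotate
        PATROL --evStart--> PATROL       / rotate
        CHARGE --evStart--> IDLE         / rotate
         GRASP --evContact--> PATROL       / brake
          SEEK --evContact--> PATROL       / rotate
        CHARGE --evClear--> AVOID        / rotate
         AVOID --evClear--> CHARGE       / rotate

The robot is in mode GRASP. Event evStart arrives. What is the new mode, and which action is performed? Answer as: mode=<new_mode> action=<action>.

current mode = GRASP; filter table to that mode:
  (GRASP, evError) → (CHARGE, led_on)
  (GRASP, evDetect) → (IDLE, rotate)
  (GRASP, evTimeout) → (PATROL, rotate)
  (GRASP, evStart) → (CHARGE, drive_stop)  ← event matches
  (GRASP, evClear) → (GRASP, brake)
  (GRASP, evContact) → (PATROL, brake)
event = evStart selects (CHARGE, drive_stop)

mode=CHARGE action=drive_stop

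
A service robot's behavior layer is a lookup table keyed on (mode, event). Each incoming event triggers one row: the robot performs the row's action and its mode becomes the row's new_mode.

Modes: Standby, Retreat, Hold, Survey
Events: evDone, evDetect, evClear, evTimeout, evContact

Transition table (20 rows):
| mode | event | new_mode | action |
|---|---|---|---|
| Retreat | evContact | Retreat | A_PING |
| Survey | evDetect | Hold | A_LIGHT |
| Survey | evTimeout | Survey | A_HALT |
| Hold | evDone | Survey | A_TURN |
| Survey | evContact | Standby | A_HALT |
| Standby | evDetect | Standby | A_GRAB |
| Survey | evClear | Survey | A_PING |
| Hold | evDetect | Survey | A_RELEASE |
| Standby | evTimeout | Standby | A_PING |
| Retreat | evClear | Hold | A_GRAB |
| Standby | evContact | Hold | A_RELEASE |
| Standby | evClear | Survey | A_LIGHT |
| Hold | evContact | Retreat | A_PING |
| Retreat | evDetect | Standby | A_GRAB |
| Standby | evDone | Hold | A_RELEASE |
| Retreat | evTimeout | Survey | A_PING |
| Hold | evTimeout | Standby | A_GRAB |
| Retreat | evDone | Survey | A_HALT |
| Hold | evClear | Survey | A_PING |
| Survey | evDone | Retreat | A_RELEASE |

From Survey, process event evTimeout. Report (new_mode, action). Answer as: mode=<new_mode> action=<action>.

mode=Survey action=A_HALT

current mode = Survey; filter table to that mode:
  (Survey, evDetect) → (Hold, A_LIGHT)
  (Survey, evTimeout) → (Survey, A_HALT)  ← event matches
  (Survey, evContact) → (Standby, A_HALT)
  (Survey, evClear) → (Survey, A_PING)
  (Survey, evDone) → (Retreat, A_RELEASE)
event = evTimeout selects (Survey, A_HALT)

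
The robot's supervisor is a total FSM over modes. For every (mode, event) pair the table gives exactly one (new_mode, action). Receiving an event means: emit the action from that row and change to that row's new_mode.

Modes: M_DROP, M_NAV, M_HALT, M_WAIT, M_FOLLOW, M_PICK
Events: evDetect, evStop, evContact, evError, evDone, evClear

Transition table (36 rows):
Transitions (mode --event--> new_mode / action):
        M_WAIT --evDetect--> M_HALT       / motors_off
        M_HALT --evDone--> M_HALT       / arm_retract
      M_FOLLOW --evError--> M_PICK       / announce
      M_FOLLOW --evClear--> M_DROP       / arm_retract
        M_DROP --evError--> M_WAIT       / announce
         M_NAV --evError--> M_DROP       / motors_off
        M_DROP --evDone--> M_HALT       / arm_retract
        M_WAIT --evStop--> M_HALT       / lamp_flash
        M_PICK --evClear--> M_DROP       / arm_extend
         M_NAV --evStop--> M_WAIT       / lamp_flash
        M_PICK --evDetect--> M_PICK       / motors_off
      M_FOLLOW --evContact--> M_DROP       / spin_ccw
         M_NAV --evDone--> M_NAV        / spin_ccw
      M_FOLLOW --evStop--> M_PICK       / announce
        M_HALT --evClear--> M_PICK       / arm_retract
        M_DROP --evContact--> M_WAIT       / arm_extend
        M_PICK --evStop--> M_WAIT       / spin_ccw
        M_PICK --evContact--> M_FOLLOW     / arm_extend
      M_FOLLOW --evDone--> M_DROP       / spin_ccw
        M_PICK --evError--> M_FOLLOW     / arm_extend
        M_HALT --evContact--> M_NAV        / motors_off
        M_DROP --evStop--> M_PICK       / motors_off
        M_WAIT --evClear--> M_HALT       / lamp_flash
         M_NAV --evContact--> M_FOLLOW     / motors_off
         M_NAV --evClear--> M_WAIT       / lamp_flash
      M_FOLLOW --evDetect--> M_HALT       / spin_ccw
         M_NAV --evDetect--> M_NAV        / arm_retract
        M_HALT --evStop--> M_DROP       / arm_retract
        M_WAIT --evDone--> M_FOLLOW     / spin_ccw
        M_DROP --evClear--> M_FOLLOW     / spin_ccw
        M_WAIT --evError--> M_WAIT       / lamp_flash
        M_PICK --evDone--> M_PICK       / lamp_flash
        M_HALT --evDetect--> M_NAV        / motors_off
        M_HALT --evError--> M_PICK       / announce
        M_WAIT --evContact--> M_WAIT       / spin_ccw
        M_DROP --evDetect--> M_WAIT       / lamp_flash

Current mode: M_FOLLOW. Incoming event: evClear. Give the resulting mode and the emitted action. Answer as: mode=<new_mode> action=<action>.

mode=M_DROP action=arm_retract

current mode = M_FOLLOW; filter table to that mode:
  (M_FOLLOW, evError) → (M_PICK, announce)
  (M_FOLLOW, evClear) → (M_DROP, arm_retract)  ← event matches
  (M_FOLLOW, evContact) → (M_DROP, spin_ccw)
  (M_FOLLOW, evStop) → (M_PICK, announce)
  (M_FOLLOW, evDone) → (M_DROP, spin_ccw)
  (M_FOLLOW, evDetect) → (M_HALT, spin_ccw)
event = evClear selects (M_DROP, arm_retract)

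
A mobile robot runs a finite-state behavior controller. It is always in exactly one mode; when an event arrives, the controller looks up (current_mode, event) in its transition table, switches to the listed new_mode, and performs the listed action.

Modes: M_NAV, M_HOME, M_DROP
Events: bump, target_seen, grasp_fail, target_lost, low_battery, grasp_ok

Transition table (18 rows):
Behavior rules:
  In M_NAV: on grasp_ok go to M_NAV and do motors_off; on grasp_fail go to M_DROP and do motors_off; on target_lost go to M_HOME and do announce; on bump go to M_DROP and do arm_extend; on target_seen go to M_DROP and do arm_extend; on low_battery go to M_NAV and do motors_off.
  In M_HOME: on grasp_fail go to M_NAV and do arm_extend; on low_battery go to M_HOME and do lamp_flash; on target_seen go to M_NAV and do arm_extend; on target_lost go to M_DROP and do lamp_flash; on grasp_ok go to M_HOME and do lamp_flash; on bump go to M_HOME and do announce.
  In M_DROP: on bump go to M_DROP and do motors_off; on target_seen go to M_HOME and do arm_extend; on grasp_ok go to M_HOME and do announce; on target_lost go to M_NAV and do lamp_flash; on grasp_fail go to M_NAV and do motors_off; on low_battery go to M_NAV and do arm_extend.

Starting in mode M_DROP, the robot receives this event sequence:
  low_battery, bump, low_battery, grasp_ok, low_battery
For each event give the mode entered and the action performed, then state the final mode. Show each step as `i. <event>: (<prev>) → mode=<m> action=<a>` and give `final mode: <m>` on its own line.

1. low_battery: (M_DROP) → mode=M_NAV action=arm_extend
2. bump: (M_NAV) → mode=M_DROP action=arm_extend
3. low_battery: (M_DROP) → mode=M_NAV action=arm_extend
4. grasp_ok: (M_NAV) → mode=M_NAV action=motors_off
5. low_battery: (M_NAV) → mode=M_NAV action=motors_off

final mode: M_NAV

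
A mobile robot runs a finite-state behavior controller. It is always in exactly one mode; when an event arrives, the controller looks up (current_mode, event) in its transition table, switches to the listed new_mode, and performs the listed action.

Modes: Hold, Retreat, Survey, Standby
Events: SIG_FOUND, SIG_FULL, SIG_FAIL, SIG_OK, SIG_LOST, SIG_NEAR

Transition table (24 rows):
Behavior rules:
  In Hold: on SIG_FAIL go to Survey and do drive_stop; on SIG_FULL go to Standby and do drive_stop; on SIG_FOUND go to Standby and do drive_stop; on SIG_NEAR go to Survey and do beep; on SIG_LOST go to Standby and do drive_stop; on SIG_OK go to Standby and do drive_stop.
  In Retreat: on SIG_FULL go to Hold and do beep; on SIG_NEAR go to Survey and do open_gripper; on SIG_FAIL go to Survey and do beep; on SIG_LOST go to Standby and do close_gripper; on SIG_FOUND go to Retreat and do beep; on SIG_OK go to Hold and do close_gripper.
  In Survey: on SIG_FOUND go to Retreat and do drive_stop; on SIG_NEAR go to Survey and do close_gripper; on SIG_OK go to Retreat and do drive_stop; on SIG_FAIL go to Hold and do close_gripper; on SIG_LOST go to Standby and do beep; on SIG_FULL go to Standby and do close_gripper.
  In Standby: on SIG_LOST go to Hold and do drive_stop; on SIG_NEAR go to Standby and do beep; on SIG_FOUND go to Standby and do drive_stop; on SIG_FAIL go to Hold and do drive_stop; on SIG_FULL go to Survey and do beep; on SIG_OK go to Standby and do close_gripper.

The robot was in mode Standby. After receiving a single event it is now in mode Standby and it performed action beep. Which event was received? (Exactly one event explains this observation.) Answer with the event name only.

try SIG_FOUND: (Standby, SIG_FOUND) → (Standby, drive_stop)
try SIG_FULL: (Standby, SIG_FULL) → (Survey, beep)
try SIG_FAIL: (Standby, SIG_FAIL) → (Hold, drive_stop)
try SIG_OK: (Standby, SIG_OK) → (Standby, close_gripper)
try SIG_LOST: (Standby, SIG_LOST) → (Hold, drive_stop)
try SIG_NEAR: (Standby, SIG_NEAR) → (Standby, beep)  ← matches

SIG_NEAR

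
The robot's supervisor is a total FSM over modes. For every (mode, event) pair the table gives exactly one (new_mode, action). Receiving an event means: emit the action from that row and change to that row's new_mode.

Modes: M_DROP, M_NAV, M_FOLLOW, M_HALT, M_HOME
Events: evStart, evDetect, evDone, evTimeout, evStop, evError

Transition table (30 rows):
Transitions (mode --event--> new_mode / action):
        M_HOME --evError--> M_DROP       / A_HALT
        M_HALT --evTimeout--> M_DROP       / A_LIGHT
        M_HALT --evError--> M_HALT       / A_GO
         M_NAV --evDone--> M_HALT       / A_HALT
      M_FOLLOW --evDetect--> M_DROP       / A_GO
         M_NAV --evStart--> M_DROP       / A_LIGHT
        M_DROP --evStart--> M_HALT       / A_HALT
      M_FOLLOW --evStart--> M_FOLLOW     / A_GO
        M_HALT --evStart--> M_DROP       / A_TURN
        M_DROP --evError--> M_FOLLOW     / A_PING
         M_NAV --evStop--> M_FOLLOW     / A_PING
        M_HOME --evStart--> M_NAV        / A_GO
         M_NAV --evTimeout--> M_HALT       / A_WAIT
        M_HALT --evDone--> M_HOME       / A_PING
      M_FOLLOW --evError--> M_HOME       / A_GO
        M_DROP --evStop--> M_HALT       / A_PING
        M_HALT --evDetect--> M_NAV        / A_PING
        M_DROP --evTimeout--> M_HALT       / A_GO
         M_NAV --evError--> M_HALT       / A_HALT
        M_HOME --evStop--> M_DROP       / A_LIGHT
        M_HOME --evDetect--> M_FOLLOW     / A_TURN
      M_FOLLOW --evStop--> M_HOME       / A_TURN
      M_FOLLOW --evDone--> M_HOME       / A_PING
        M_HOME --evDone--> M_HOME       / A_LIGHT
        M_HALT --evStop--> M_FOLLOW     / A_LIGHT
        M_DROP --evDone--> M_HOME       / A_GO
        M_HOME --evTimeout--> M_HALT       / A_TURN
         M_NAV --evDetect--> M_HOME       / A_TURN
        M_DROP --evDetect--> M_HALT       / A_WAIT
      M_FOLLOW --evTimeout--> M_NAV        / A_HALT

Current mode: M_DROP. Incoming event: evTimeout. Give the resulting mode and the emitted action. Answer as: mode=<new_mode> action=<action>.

mode=M_HALT action=A_GO

current mode = M_DROP; filter table to that mode:
  (M_DROP, evStart) → (M_HALT, A_HALT)
  (M_DROP, evError) → (M_FOLLOW, A_PING)
  (M_DROP, evStop) → (M_HALT, A_PING)
  (M_DROP, evTimeout) → (M_HALT, A_GO)  ← event matches
  (M_DROP, evDone) → (M_HOME, A_GO)
  (M_DROP, evDetect) → (M_HALT, A_WAIT)
event = evTimeout selects (M_HALT, A_GO)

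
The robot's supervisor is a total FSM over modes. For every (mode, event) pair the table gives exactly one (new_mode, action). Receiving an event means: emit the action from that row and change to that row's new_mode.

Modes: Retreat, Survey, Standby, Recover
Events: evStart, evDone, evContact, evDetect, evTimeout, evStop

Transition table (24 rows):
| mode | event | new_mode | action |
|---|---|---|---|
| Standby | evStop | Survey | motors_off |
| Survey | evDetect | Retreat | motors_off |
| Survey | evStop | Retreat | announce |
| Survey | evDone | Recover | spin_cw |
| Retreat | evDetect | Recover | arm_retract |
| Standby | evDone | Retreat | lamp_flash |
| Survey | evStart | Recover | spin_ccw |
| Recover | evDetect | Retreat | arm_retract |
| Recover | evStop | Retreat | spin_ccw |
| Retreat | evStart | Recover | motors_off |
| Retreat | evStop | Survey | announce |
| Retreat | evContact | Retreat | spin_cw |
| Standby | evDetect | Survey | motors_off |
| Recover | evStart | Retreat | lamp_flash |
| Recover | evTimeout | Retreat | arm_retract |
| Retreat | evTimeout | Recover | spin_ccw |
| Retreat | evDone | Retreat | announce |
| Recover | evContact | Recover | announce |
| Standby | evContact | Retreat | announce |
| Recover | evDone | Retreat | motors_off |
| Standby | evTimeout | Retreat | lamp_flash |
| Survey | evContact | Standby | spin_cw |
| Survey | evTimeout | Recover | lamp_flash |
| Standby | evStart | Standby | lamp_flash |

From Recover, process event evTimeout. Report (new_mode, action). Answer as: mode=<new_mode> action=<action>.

current mode = Recover; filter table to that mode:
  (Recover, evDetect) → (Retreat, arm_retract)
  (Recover, evStop) → (Retreat, spin_ccw)
  (Recover, evStart) → (Retreat, lamp_flash)
  (Recover, evTimeout) → (Retreat, arm_retract)  ← event matches
  (Recover, evContact) → (Recover, announce)
  (Recover, evDone) → (Retreat, motors_off)
event = evTimeout selects (Retreat, arm_retract)

mode=Retreat action=arm_retract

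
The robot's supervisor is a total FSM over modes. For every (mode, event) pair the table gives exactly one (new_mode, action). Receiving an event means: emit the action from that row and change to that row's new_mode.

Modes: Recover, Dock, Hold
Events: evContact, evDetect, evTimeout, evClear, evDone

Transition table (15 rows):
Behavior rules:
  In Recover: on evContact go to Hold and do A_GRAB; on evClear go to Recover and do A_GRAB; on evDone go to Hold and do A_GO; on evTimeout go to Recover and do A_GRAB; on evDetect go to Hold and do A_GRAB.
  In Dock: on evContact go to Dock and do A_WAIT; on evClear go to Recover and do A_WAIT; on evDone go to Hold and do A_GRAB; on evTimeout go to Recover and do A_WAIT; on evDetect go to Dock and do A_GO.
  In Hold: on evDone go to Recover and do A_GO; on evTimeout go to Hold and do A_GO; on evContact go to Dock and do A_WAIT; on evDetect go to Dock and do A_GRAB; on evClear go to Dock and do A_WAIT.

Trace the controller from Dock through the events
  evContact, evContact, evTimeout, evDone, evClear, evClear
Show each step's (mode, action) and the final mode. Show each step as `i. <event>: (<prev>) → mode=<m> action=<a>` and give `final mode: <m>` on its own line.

final mode: Recover

1. evContact: (Dock) → mode=Dock action=A_WAIT
2. evContact: (Dock) → mode=Dock action=A_WAIT
3. evTimeout: (Dock) → mode=Recover action=A_WAIT
4. evDone: (Recover) → mode=Hold action=A_GO
5. evClear: (Hold) → mode=Dock action=A_WAIT
6. evClear: (Dock) → mode=Recover action=A_WAIT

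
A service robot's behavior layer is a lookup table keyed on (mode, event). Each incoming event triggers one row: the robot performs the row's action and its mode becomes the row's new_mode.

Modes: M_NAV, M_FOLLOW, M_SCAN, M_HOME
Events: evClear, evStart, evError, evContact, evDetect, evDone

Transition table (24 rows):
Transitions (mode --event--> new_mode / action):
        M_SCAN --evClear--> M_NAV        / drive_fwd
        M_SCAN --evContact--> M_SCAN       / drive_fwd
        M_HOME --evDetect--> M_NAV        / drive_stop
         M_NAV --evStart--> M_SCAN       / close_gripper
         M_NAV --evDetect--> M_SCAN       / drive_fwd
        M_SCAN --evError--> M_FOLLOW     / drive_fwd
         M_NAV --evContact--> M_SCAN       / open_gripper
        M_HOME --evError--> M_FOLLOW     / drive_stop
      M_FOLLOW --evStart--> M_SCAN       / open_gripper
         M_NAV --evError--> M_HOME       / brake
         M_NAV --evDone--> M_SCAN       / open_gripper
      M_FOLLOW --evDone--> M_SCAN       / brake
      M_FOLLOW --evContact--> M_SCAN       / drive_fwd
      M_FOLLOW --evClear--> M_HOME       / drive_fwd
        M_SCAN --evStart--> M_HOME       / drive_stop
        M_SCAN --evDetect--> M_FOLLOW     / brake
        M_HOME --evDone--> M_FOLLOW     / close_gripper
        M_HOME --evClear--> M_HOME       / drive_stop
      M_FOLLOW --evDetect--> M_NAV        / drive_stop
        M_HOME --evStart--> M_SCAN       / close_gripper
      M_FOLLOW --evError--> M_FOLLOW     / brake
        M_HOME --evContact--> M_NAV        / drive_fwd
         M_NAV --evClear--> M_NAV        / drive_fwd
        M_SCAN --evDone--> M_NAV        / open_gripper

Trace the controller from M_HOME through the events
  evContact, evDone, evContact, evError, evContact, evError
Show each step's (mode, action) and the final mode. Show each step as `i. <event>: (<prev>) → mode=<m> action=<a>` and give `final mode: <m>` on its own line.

final mode: M_FOLLOW

1. evContact: (M_HOME) → mode=M_NAV action=drive_fwd
2. evDone: (M_NAV) → mode=M_SCAN action=open_gripper
3. evContact: (M_SCAN) → mode=M_SCAN action=drive_fwd
4. evError: (M_SCAN) → mode=M_FOLLOW action=drive_fwd
5. evContact: (M_FOLLOW) → mode=M_SCAN action=drive_fwd
6. evError: (M_SCAN) → mode=M_FOLLOW action=drive_fwd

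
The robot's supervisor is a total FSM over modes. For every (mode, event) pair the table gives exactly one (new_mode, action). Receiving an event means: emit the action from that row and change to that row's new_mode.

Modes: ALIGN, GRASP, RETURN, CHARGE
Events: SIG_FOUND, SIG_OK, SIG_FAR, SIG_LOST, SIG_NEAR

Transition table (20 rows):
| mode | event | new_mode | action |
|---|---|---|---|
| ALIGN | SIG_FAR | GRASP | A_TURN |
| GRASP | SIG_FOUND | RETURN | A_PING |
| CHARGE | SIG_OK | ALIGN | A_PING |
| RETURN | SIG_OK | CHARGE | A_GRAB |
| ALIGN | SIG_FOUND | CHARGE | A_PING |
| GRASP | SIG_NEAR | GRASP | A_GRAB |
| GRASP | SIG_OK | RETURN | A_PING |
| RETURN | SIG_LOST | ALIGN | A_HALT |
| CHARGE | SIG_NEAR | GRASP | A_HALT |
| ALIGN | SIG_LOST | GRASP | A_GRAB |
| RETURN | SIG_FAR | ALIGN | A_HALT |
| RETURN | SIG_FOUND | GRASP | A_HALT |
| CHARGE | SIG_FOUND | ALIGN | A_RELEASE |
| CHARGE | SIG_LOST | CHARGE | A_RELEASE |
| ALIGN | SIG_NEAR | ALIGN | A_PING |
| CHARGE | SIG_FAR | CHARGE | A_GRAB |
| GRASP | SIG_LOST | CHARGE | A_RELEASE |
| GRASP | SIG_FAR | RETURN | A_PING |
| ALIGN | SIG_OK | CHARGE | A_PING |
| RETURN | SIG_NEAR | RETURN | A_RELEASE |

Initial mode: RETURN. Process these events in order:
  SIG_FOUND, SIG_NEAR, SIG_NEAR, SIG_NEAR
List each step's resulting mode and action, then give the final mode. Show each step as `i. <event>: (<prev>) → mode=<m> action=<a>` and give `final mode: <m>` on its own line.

1. SIG_FOUND: (RETURN) → mode=GRASP action=A_HALT
2. SIG_NEAR: (GRASP) → mode=GRASP action=A_GRAB
3. SIG_NEAR: (GRASP) → mode=GRASP action=A_GRAB
4. SIG_NEAR: (GRASP) → mode=GRASP action=A_GRAB

final mode: GRASP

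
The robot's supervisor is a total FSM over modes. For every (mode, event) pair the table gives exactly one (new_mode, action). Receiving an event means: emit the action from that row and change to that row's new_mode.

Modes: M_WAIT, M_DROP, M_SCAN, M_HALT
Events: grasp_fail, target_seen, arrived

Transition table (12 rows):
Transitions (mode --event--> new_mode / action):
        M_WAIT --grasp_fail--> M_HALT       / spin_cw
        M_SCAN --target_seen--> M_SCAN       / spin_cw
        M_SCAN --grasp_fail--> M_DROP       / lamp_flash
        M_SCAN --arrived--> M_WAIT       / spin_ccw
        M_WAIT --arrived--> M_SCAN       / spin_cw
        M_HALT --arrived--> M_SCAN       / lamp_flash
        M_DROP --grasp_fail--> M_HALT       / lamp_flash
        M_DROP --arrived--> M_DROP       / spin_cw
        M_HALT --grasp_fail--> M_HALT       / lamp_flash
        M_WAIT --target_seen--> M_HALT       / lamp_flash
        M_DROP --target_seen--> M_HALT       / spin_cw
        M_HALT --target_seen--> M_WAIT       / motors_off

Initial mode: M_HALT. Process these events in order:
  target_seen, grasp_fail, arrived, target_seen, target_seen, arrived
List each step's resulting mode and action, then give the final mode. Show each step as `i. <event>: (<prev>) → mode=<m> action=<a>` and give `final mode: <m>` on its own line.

1. target_seen: (M_HALT) → mode=M_WAIT action=motors_off
2. grasp_fail: (M_WAIT) → mode=M_HALT action=spin_cw
3. arrived: (M_HALT) → mode=M_SCAN action=lamp_flash
4. target_seen: (M_SCAN) → mode=M_SCAN action=spin_cw
5. target_seen: (M_SCAN) → mode=M_SCAN action=spin_cw
6. arrived: (M_SCAN) → mode=M_WAIT action=spin_ccw

final mode: M_WAIT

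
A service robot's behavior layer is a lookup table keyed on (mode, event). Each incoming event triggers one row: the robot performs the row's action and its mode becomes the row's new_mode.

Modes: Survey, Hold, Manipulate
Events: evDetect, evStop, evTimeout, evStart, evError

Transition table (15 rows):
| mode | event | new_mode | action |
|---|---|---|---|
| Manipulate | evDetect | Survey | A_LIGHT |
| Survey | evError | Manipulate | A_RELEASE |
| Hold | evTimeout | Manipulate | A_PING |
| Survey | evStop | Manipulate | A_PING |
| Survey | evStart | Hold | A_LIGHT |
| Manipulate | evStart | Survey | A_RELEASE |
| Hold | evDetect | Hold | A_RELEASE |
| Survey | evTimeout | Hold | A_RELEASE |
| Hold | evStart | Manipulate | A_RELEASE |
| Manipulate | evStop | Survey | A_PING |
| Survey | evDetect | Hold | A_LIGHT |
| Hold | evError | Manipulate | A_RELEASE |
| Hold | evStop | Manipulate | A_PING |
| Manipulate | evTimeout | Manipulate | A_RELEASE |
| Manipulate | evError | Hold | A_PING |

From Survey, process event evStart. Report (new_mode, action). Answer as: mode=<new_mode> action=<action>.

mode=Hold action=A_LIGHT

current mode = Survey; filter table to that mode:
  (Survey, evError) → (Manipulate, A_RELEASE)
  (Survey, evStop) → (Manipulate, A_PING)
  (Survey, evStart) → (Hold, A_LIGHT)  ← event matches
  (Survey, evTimeout) → (Hold, A_RELEASE)
  (Survey, evDetect) → (Hold, A_LIGHT)
event = evStart selects (Hold, A_LIGHT)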